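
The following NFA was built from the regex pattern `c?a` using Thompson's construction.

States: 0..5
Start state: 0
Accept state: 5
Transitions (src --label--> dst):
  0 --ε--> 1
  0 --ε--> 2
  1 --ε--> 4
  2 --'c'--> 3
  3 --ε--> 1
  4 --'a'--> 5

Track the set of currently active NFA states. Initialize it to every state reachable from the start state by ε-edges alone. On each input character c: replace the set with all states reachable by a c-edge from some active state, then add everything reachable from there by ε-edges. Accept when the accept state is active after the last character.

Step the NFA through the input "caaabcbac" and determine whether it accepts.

S₀ = ε-closure({0}) = {0,1,2,4}
'c' @ 1: {1,3,4}
'a' @ 2: {5}  ✓accept
'a' @ 3: {}  — state set empty
rest 'abcbac' ignored (set empty)
after full input: {}  (accept=5 not in)

Answer: REJECT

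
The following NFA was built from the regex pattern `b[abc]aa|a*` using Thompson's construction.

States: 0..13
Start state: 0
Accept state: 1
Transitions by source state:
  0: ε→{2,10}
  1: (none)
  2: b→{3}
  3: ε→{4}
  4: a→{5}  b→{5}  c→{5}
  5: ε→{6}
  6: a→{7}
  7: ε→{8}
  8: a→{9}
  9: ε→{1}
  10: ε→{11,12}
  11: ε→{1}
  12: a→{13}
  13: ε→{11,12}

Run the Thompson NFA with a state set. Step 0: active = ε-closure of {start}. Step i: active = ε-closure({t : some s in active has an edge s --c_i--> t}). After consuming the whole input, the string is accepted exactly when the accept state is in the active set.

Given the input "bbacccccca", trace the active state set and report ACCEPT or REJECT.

initial (ε-close {0}): {0,1,2,10,11,12}
'b' @ 1: {3,4}
'b' @ 2: {5,6}
'a' @ 3: {7,8}
'c' @ 4: {}  — no active states
rest 'ccccca' ignored (set empty)
end set {} — state 1 not in

Answer: REJECT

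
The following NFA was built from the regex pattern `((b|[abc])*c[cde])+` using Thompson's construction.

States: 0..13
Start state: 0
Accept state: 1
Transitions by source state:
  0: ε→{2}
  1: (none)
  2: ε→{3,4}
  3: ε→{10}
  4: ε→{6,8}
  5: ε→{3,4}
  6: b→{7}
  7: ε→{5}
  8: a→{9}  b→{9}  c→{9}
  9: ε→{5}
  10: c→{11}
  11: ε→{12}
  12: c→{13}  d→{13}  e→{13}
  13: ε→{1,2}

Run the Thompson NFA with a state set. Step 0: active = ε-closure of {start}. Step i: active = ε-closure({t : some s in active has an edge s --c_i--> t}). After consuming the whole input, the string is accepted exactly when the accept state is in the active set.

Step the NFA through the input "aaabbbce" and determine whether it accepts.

Answer: ACCEPT

Steps:
S₀ = ε-closure({0}) = {0,2,3,4,6,8,10}
'a' @ 1: {3,4,5,6,8,9,10}
'a' @ 2: {3,4,5,6,8,9,10}
'a' @ 3: {3,4,5,6,8,9,10}
'b' @ 4: {3,4,5,6,7,8,9,10}
'b' @ 5: {3,4,5,6,7,8,9,10}
'b' @ 6: {3,4,5,6,7,8,9,10}
'c' @ 7: {3,4,5,6,8,9,10,11,12}
'e' @ 8: {1,2,3,4,6,8,10,13}  [accepting]
end set {1,2,3,4,6,8,10,13} — state 1 in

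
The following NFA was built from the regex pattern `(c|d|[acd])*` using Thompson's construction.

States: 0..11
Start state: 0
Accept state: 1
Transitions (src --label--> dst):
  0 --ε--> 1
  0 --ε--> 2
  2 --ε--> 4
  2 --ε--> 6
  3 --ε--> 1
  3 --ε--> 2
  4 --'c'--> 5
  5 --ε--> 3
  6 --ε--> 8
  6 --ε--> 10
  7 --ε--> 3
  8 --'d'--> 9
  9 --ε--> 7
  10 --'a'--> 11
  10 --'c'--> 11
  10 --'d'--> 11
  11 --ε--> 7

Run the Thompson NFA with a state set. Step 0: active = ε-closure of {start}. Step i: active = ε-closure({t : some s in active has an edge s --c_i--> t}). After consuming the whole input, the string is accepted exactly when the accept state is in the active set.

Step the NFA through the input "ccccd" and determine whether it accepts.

Answer: ACCEPT

Trace:
start: ε-closure({0}) = {0,1,2,4,6,8,10}
'c' @ 1: {1,2,3,4,5,6,7,8,10,11}  [accepting]
'c' @ 2: {1,2,3,4,5,6,7,8,10,11}  [accepting]
'c' @ 3: {1,2,3,4,5,6,7,8,10,11}  [accepting]
'c' @ 4: {1,2,3,4,5,6,7,8,10,11}  [accepting]
'd' @ 5: {1,2,3,4,6,7,8,9,10,11}  [accepting]
final: {1,2,3,4,6,7,8,9,10,11}; accept 1 in set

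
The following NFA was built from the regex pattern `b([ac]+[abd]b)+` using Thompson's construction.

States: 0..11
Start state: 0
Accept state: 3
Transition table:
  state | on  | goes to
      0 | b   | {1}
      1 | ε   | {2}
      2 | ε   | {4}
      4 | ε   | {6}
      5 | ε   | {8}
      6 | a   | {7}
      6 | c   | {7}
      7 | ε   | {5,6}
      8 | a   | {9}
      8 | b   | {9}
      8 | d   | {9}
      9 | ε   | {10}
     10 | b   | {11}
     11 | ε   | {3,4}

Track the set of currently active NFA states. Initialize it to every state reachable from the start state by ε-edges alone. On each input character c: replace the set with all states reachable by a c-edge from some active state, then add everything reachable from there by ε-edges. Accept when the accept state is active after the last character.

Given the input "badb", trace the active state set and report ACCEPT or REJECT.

start: ε-closure({0}) = {0}
'b' @ 1: {1,2,4,6}
'a' @ 2: {5,6,7,8}
'd' @ 3: {9,10}
'b' @ 4: {3,4,6,11}  [accepting]
after full input: {3,4,6,11}  (accept=3 in)

Answer: ACCEPT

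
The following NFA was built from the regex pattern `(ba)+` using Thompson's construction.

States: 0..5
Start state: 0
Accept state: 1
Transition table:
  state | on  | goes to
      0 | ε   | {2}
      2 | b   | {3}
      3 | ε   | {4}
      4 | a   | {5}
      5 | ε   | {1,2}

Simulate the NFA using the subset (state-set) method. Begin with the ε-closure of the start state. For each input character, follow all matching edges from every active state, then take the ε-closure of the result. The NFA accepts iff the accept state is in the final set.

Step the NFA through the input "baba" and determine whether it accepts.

initial (ε-close {0}): {0,2}
'b' @ 1: {3,4}
'a' @ 2: {1,2,5}  [accepting]
'b' @ 3: {3,4}
'a' @ 4: {1,2,5}  [accepting]
end set {1,2,5} — state 1 in

Answer: ACCEPT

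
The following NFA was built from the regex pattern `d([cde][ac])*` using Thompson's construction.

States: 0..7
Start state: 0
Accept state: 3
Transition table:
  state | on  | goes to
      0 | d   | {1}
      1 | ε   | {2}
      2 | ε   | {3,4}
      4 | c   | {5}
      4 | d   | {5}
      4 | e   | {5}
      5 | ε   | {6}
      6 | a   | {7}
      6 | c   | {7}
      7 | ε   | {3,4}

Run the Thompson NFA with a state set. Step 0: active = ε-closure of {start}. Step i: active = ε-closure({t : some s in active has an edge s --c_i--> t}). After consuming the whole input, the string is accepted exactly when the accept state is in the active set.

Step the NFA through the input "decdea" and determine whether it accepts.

Answer: REJECT

Trace:
start: ε-closure({0}) = {0}
'd' @ 1: {1,2,3,4}  ✓accept
'e' @ 2: {5,6}
'c' @ 3: {3,4,7}  ✓accept
'd' @ 4: {5,6}
'e' @ 5: {}  — dead — no transitions
rest 'a' ignored (set empty)
after full input: {}  (accept=3 not in)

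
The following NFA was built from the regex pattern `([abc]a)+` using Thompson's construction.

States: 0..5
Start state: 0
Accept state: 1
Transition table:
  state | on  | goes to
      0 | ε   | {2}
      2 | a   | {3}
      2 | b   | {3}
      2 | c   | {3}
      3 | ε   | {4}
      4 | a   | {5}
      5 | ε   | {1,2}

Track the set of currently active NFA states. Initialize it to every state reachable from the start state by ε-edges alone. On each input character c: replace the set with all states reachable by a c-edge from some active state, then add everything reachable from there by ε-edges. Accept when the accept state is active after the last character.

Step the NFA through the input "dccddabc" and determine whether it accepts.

S₀ = ε-closure({0}) = {0,2}
'd' @ 1: {}  — state set empty
rest 'ccddabc' ignored (set empty)
final: {}; accept 1 not in set

Answer: REJECT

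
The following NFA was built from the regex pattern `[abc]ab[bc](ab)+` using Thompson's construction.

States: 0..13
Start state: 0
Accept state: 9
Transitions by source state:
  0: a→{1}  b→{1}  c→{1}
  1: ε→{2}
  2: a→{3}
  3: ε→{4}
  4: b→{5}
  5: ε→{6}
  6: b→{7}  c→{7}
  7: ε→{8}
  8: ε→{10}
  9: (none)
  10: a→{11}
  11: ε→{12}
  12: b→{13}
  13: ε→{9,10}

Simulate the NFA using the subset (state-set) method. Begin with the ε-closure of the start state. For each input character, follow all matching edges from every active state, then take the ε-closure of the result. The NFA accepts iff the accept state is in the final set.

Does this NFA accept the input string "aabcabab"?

S₀ = ε-closure({0}) = {0}
'a' @ 1: {1,2}
'a' @ 2: {3,4}
'b' @ 3: {5,6}
'c' @ 4: {7,8,10}
'a' @ 5: {11,12}
'b' @ 6: {9,10,13}  (accept∈set)
'a' @ 7: {11,12}
'b' @ 8: {9,10,13}  (accept∈set)
after full input: {9,10,13}  (accept=9 in)

Answer: ACCEPT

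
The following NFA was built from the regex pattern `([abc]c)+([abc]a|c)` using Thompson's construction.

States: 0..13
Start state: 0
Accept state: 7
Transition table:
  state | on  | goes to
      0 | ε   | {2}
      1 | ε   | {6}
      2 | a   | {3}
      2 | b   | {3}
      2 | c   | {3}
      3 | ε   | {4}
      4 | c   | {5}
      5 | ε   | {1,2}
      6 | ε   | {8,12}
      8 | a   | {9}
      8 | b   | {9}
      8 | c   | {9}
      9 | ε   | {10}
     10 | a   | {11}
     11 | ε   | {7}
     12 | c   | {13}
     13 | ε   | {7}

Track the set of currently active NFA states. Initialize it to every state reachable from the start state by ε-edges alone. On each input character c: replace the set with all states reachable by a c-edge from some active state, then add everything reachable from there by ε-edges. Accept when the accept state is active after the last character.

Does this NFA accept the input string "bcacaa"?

Answer: ACCEPT

Steps:
start: ε-closure({0}) = {0,2}
'b' @ 1: {3,4}
'c' @ 2: {1,2,5,6,8,12}
'a' @ 3: {3,4,9,10}
'c' @ 4: {1,2,5,6,8,12}
'a' @ 5: {3,4,9,10}
'a' @ 6: {7,11}  [accepting]
final: {7,11}; accept 7 in set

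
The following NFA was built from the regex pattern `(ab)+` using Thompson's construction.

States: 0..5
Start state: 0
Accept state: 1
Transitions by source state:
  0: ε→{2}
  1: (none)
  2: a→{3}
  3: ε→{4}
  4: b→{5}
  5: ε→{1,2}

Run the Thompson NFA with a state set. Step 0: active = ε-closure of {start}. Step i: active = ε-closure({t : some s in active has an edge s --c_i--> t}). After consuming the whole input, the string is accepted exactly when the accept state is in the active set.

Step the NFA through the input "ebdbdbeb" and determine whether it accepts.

Answer: REJECT

Steps:
start: ε-closure({0}) = {0,2}
'e' @ 1: {}  — no active states
rest 'bdbdbeb' ignored (set empty)
after full input: {}  (accept=1 not in)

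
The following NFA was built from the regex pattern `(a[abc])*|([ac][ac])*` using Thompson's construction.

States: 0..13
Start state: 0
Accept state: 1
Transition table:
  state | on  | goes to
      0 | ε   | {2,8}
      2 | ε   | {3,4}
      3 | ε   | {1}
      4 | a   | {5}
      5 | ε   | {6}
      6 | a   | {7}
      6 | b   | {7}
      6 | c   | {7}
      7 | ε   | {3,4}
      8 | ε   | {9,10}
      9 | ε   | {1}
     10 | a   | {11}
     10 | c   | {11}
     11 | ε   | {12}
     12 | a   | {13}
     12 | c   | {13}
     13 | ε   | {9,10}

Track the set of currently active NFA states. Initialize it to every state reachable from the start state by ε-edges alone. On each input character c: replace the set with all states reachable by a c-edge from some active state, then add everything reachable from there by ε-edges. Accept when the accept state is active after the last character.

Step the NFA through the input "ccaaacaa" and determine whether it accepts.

Answer: ACCEPT

Steps:
start: ε-closure({0}) = {0,1,2,3,4,8,9,10}
'c' @ 1: {11,12}
'c' @ 2: {1,9,10,13}  (accept∈set)
'a' @ 3: {11,12}
'a' @ 4: {1,9,10,13}  (accept∈set)
'a' @ 5: {11,12}
'c' @ 6: {1,9,10,13}  (accept∈set)
'a' @ 7: {11,12}
'a' @ 8: {1,9,10,13}  (accept∈set)
final: {1,9,10,13}; accept 1 in set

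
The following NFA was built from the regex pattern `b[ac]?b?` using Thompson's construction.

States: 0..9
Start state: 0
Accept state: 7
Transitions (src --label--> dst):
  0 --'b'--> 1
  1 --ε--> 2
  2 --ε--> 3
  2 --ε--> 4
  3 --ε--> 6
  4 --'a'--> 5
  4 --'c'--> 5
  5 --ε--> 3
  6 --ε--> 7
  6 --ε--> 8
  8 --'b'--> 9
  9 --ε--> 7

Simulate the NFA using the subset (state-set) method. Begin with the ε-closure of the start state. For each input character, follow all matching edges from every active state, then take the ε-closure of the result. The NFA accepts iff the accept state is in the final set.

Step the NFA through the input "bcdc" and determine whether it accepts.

Answer: REJECT

Derivation:
S₀ = ε-closure({0}) = {0}
'b' @ 1: {1,2,3,4,6,7,8}  [accepting]
'c' @ 2: {3,5,6,7,8}  [accepting]
'd' @ 3: {}  — dead — no transitions
rest 'c' ignored (set empty)
end set {} — state 7 not in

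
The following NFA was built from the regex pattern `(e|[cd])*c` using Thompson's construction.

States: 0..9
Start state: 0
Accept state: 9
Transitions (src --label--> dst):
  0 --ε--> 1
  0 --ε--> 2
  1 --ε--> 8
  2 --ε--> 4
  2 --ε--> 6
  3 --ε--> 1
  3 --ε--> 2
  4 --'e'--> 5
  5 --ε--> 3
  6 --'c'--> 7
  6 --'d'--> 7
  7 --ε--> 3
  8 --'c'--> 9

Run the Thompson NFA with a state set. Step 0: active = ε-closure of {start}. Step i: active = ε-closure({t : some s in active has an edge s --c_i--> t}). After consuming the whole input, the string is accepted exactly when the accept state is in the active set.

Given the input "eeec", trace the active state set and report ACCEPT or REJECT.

start: ε-closure({0}) = {0,1,2,4,6,8}
'e' @ 1: {1,2,3,4,5,6,8}
'e' @ 2: {1,2,3,4,5,6,8}
'e' @ 3: {1,2,3,4,5,6,8}
'c' @ 4: {1,2,3,4,6,7,8,9}  (accept∈set)
final: {1,2,3,4,6,7,8,9}; accept 9 in set

Answer: ACCEPT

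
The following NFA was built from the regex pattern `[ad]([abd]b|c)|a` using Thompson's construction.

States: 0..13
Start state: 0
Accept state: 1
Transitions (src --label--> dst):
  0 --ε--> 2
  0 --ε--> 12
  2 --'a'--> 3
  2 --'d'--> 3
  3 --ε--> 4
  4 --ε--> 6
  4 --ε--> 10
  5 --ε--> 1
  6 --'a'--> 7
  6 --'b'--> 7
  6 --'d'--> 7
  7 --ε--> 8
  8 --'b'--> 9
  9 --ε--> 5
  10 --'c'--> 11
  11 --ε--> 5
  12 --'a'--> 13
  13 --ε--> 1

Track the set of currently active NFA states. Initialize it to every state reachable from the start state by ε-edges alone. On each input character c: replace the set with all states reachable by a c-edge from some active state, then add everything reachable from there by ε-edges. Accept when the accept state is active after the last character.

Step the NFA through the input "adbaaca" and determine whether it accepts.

S₀ = ε-closure({0}) = {0,2,12}
'a' @ 1: {1,3,4,6,10,13}  [accepting]
'd' @ 2: {7,8}
'b' @ 3: {1,5,9}  [accepting]
'a' @ 4: {}  — no active states
rest 'aca' ignored (set empty)
final: {}; accept 1 not in set

Answer: REJECT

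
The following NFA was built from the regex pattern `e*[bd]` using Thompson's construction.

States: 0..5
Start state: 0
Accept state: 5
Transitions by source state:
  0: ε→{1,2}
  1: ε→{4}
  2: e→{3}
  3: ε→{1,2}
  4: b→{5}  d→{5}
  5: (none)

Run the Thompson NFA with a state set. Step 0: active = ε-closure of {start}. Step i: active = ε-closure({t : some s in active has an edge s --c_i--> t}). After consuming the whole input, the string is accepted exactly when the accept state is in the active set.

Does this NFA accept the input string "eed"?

initial (ε-close {0}): {0,1,2,4}
'e' @ 1: {1,2,3,4}
'e' @ 2: {1,2,3,4}
'd' @ 3: {5}  [accepting]
final: {5}; accept 5 in set

Answer: ACCEPT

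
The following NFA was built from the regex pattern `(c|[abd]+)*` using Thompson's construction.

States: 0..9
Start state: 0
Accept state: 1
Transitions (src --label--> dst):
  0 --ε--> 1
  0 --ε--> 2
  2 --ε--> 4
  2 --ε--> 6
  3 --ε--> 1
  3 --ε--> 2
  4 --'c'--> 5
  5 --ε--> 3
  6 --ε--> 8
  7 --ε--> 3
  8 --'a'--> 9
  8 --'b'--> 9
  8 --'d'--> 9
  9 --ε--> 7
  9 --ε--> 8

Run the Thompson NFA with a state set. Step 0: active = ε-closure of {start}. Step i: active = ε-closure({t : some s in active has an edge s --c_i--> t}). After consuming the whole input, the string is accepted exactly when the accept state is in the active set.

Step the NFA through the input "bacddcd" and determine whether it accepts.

Answer: ACCEPT

Steps:
S₀ = ε-closure({0}) = {0,1,2,4,6,8}
'b' @ 1: {1,2,3,4,6,7,8,9}  ✓accept
'a' @ 2: {1,2,3,4,6,7,8,9}  ✓accept
'c' @ 3: {1,2,3,4,5,6,8}  ✓accept
'd' @ 4: {1,2,3,4,6,7,8,9}  ✓accept
'd' @ 5: {1,2,3,4,6,7,8,9}  ✓accept
'c' @ 6: {1,2,3,4,5,6,8}  ✓accept
'd' @ 7: {1,2,3,4,6,7,8,9}  ✓accept
end set {1,2,3,4,6,7,8,9} — state 1 in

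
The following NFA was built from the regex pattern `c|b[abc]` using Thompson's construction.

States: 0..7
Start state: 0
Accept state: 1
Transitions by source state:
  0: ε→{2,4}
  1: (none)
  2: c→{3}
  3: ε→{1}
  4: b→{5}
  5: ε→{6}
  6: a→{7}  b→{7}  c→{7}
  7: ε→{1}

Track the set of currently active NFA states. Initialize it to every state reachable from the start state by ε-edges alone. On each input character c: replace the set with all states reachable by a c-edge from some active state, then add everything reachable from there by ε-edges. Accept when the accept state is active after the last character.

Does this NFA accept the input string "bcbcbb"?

start: ε-closure({0}) = {0,2,4}
'b' @ 1: {5,6}
'c' @ 2: {1,7}  [accepting]
'b' @ 3: {}  — no active states
rest 'cbb' ignored (set empty)
after full input: {}  (accept=1 not in)

Answer: REJECT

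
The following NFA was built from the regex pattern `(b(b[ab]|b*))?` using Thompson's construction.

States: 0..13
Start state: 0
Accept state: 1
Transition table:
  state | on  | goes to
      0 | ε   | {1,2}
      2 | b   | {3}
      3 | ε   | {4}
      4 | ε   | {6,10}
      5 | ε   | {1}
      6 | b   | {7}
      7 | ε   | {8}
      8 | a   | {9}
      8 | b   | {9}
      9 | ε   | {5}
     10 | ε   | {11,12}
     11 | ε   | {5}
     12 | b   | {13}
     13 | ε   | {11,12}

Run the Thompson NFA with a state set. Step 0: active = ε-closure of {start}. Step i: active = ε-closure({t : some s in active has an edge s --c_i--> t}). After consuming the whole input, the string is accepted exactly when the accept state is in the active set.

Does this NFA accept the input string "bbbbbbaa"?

Answer: REJECT

Derivation:
initial (ε-close {0}): {0,1,2}
'b' @ 1: {1,3,4,5,6,10,11,12}  [accepting]
'b' @ 2: {1,5,7,8,11,12,13}  [accepting]
'b' @ 3: {1,5,9,11,12,13}  [accepting]
'b' @ 4: {1,5,11,12,13}  [accepting]
'b' @ 5: {1,5,11,12,13}  [accepting]
'b' @ 6: {1,5,11,12,13}  [accepting]
'a' @ 7: {}  — state set empty
rest 'a' ignored (set empty)
final: {}; accept 1 not in set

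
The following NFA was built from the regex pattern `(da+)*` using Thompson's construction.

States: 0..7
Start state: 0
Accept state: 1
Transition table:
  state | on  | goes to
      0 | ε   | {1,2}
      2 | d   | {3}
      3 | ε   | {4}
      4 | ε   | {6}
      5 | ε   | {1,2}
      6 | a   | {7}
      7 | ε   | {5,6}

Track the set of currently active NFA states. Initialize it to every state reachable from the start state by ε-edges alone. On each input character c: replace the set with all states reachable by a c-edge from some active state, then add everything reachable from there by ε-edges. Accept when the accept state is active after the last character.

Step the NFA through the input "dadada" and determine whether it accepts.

Answer: ACCEPT

Steps:
start: ε-closure({0}) = {0,1,2}
'd' @ 1: {3,4,6}
'a' @ 2: {1,2,5,6,7}  (accept∈set)
'd' @ 3: {3,4,6}
'a' @ 4: {1,2,5,6,7}  (accept∈set)
'd' @ 5: {3,4,6}
'a' @ 6: {1,2,5,6,7}  (accept∈set)
final: {1,2,5,6,7}; accept 1 in set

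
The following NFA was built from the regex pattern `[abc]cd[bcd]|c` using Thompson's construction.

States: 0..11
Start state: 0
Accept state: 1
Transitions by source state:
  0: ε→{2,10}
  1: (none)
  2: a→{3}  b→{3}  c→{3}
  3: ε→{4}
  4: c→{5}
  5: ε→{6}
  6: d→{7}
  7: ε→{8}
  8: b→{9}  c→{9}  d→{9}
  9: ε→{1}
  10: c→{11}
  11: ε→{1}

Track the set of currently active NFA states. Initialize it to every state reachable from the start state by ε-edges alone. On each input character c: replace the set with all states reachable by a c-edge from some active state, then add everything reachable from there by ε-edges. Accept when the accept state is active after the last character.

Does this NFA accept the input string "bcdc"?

initial (ε-close {0}): {0,2,10}
'b' @ 1: {3,4}
'c' @ 2: {5,6}
'd' @ 3: {7,8}
'c' @ 4: {1,9}  ✓accept
final: {1,9}; accept 1 in set

Answer: ACCEPT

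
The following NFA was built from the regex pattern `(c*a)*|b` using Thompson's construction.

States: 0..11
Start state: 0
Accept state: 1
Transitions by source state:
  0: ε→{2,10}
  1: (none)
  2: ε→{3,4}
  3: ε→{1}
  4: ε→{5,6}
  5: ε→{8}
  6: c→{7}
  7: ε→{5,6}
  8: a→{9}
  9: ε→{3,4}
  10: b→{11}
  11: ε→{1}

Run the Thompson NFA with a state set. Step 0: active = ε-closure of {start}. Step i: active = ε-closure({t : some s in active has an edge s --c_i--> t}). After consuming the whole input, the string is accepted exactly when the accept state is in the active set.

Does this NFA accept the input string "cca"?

Answer: ACCEPT

Derivation:
start: ε-closure({0}) = {0,1,2,3,4,5,6,8,10}
'c' @ 1: {5,6,7,8}
'c' @ 2: {5,6,7,8}
'a' @ 3: {1,3,4,5,6,8,9}  ✓accept
final: {1,3,4,5,6,8,9}; accept 1 in set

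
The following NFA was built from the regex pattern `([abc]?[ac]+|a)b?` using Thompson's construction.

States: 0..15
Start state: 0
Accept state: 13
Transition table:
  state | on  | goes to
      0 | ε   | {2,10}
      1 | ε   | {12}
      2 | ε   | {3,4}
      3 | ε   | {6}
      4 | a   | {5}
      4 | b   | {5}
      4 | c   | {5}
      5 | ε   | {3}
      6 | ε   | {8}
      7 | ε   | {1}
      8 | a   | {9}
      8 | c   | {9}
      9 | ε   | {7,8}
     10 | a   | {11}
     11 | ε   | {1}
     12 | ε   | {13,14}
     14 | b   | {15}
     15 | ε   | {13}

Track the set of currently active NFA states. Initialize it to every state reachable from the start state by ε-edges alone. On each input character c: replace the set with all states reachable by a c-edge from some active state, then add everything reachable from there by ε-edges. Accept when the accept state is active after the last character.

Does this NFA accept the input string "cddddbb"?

initial (ε-close {0}): {0,2,3,4,6,8,10}
'c' @ 1: {1,3,5,6,7,8,9,12,13,14}  [accepting]
'd' @ 2: {}  — no active states
rest 'dddbb' ignored (set empty)
final: {}; accept 13 not in set

Answer: REJECT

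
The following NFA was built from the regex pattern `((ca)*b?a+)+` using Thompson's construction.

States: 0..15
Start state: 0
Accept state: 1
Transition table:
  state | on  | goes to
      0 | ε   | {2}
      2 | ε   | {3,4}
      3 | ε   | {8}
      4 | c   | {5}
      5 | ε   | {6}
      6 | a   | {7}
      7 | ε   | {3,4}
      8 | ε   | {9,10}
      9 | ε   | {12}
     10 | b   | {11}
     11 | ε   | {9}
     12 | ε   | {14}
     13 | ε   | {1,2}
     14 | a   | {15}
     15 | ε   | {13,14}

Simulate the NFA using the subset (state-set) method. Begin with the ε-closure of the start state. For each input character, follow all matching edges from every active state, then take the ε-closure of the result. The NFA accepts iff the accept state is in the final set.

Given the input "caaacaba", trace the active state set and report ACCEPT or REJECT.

S₀ = ε-closure({0}) = {0,2,3,4,8,9,10,12,14}
'c' @ 1: {5,6}
'a' @ 2: {3,4,7,8,9,10,12,14}
'a' @ 3: {1,2,3,4,8,9,10,12,13,14,15}  (accept∈set)
'a' @ 4: {1,2,3,4,8,9,10,12,13,14,15}  (accept∈set)
'c' @ 5: {5,6}
'a' @ 6: {3,4,7,8,9,10,12,14}
'b' @ 7: {9,11,12,14}
'a' @ 8: {1,2,3,4,8,9,10,12,13,14,15}  (accept∈set)
after full input: {1,2,3,4,8,9,10,12,13,14,15}  (accept=1 in)

Answer: ACCEPT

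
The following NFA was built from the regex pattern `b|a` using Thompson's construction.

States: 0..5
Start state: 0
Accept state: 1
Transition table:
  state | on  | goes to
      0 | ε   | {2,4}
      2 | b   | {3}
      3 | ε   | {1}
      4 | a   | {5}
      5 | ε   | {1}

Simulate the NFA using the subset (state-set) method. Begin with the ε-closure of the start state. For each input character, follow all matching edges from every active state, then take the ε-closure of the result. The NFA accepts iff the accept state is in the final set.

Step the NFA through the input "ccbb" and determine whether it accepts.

Answer: REJECT

Trace:
S₀ = ε-closure({0}) = {0,2,4}
'c' @ 1: {}  — dead — no transitions
rest 'cbb' ignored (set empty)
end set {} — state 1 not in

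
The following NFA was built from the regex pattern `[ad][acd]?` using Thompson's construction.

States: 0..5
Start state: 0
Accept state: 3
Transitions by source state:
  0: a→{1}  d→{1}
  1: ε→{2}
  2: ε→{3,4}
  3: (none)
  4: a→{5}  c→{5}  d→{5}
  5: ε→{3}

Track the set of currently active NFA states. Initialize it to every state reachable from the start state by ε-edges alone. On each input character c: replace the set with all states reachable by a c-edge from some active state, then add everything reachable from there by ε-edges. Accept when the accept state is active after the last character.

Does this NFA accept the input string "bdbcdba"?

start: ε-closure({0}) = {0}
'b' @ 1: {}  — dead — no transitions
rest 'dbcdba' ignored (set empty)
after full input: {}  (accept=3 not in)

Answer: REJECT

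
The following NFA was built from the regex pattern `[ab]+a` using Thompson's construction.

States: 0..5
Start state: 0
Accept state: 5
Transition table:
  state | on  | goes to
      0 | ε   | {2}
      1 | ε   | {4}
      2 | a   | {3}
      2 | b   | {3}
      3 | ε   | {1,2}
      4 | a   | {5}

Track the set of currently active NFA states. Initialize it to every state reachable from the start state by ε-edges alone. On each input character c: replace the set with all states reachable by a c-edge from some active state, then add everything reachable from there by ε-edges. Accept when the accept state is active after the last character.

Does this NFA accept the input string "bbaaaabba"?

S₀ = ε-closure({0}) = {0,2}
'b' @ 1: {1,2,3,4}
'b' @ 2: {1,2,3,4}
'a' @ 3: {1,2,3,4,5}  [accepting]
'a' @ 4: {1,2,3,4,5}  [accepting]
'a' @ 5: {1,2,3,4,5}  [accepting]
'a' @ 6: {1,2,3,4,5}  [accepting]
'b' @ 7: {1,2,3,4}
'b' @ 8: {1,2,3,4}
'a' @ 9: {1,2,3,4,5}  [accepting]
after full input: {1,2,3,4,5}  (accept=5 in)

Answer: ACCEPT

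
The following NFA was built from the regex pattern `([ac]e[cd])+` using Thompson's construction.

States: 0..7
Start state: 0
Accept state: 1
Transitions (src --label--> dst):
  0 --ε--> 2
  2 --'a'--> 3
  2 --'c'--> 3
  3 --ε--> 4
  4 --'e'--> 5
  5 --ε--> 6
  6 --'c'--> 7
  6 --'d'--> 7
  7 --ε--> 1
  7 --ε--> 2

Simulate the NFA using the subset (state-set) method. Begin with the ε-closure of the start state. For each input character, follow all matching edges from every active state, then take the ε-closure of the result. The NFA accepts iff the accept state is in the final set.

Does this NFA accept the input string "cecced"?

S₀ = ε-closure({0}) = {0,2}
'c' @ 1: {3,4}
'e' @ 2: {5,6}
'c' @ 3: {1,2,7}  ✓accept
'c' @ 4: {3,4}
'e' @ 5: {5,6}
'd' @ 6: {1,2,7}  ✓accept
end set {1,2,7} — state 1 in

Answer: ACCEPT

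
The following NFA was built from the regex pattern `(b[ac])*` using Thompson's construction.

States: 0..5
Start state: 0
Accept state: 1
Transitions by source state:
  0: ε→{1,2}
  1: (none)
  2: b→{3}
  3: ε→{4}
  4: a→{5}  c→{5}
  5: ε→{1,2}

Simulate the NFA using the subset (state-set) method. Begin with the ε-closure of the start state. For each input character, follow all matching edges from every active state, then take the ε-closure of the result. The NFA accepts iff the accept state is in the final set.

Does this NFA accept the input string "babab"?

Answer: REJECT

Steps:
start: ε-closure({0}) = {0,1,2}
'b' @ 1: {3,4}
'a' @ 2: {1,2,5}  (accept∈set)
'b' @ 3: {3,4}
'a' @ 4: {1,2,5}  (accept∈set)
'b' @ 5: {3,4}
final: {3,4}; accept 1 not in set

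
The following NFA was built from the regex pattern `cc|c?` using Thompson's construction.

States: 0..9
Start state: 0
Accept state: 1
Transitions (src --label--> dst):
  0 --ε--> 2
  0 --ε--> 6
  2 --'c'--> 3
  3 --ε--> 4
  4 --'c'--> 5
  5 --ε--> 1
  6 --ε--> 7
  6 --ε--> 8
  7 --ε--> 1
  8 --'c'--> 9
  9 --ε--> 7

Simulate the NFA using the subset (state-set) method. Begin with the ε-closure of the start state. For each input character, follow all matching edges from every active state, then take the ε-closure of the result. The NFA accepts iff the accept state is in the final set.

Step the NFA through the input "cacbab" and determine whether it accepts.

initial (ε-close {0}): {0,1,2,6,7,8}
'c' @ 1: {1,3,4,7,9}  ✓accept
'a' @ 2: {}  — no active states
rest 'cbab' ignored (set empty)
final: {}; accept 1 not in set

Answer: REJECT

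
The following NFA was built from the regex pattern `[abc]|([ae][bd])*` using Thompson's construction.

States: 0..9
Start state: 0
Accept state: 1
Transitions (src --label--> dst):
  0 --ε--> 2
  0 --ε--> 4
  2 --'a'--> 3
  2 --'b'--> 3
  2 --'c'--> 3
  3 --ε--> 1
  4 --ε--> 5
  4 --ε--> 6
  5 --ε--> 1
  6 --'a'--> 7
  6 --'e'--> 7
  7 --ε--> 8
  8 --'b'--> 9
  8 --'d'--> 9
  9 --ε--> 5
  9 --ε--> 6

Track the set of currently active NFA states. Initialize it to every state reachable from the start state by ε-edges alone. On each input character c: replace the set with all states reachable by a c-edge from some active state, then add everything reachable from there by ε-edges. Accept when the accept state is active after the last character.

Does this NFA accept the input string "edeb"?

S₀ = ε-closure({0}) = {0,1,2,4,5,6}
'e' @ 1: {7,8}
'd' @ 2: {1,5,6,9}  (accept∈set)
'e' @ 3: {7,8}
'b' @ 4: {1,5,6,9}  (accept∈set)
end set {1,5,6,9} — state 1 in

Answer: ACCEPT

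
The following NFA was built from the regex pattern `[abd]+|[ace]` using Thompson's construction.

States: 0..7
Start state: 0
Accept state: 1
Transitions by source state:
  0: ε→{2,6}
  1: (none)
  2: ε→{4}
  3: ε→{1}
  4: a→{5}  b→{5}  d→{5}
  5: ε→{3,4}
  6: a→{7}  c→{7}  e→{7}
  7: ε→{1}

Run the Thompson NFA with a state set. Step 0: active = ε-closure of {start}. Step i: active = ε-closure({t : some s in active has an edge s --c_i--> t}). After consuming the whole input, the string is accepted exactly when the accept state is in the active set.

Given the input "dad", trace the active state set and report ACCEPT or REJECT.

Answer: ACCEPT

Trace:
start: ε-closure({0}) = {0,2,4,6}
'd' @ 1: {1,3,4,5}  [accepting]
'a' @ 2: {1,3,4,5}  [accepting]
'd' @ 3: {1,3,4,5}  [accepting]
end set {1,3,4,5} — state 1 in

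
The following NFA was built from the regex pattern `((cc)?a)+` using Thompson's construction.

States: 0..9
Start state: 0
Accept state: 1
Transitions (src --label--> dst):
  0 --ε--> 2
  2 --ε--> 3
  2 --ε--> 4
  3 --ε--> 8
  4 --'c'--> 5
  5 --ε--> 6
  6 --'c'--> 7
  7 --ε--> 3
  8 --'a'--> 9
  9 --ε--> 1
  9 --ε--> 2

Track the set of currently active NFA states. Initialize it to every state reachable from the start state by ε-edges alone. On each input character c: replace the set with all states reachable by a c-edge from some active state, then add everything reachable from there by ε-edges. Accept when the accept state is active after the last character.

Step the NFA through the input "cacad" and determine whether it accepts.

Answer: REJECT

Derivation:
S₀ = ε-closure({0}) = {0,2,3,4,8}
'c' @ 1: {5,6}
'a' @ 2: {}  — no active states
rest 'cad' ignored (set empty)
after full input: {}  (accept=1 not in)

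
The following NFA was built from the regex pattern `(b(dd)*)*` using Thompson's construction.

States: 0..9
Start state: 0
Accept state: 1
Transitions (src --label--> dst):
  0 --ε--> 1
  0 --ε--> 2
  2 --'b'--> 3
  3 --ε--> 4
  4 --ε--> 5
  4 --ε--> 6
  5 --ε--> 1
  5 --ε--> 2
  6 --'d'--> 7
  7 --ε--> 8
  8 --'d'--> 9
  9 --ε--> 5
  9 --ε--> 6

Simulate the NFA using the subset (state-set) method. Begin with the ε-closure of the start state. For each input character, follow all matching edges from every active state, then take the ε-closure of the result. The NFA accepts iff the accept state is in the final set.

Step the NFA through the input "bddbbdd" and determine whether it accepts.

initial (ε-close {0}): {0,1,2}
'b' @ 1: {1,2,3,4,5,6}  [accepting]
'd' @ 2: {7,8}
'd' @ 3: {1,2,5,6,9}  [accepting]
'b' @ 4: {1,2,3,4,5,6}  [accepting]
'b' @ 5: {1,2,3,4,5,6}  [accepting]
'd' @ 6: {7,8}
'd' @ 7: {1,2,5,6,9}  [accepting]
after full input: {1,2,5,6,9}  (accept=1 in)

Answer: ACCEPT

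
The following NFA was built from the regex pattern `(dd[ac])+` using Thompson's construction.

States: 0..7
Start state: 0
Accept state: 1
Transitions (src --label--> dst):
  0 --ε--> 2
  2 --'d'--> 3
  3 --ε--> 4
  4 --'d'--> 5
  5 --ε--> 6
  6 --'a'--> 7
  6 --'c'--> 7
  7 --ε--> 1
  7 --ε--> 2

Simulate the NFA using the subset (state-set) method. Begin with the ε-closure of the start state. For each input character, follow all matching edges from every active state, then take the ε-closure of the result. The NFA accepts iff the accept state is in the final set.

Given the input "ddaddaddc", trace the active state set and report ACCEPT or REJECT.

Answer: ACCEPT

Steps:
start: ε-closure({0}) = {0,2}
'd' @ 1: {3,4}
'd' @ 2: {5,6}
'a' @ 3: {1,2,7}  (accept∈set)
'd' @ 4: {3,4}
'd' @ 5: {5,6}
'a' @ 6: {1,2,7}  (accept∈set)
'd' @ 7: {3,4}
'd' @ 8: {5,6}
'c' @ 9: {1,2,7}  (accept∈set)
end set {1,2,7} — state 1 in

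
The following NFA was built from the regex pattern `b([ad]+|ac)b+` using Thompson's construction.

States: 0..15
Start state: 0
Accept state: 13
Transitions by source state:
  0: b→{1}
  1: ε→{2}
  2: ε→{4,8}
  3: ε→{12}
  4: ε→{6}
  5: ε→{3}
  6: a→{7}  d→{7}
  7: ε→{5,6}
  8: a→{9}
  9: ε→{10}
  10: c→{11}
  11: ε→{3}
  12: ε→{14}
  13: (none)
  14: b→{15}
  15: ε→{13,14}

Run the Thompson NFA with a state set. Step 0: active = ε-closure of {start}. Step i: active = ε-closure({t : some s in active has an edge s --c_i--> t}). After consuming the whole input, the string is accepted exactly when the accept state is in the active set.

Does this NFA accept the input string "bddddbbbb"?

S₀ = ε-closure({0}) = {0}
'b' @ 1: {1,2,4,6,8}
'd' @ 2: {3,5,6,7,12,14}
'd' @ 3: {3,5,6,7,12,14}
'd' @ 4: {3,5,6,7,12,14}
'd' @ 5: {3,5,6,7,12,14}
'b' @ 6: {13,14,15}  [accepting]
'b' @ 7: {13,14,15}  [accepting]
'b' @ 8: {13,14,15}  [accepting]
'b' @ 9: {13,14,15}  [accepting]
after full input: {13,14,15}  (accept=13 in)

Answer: ACCEPT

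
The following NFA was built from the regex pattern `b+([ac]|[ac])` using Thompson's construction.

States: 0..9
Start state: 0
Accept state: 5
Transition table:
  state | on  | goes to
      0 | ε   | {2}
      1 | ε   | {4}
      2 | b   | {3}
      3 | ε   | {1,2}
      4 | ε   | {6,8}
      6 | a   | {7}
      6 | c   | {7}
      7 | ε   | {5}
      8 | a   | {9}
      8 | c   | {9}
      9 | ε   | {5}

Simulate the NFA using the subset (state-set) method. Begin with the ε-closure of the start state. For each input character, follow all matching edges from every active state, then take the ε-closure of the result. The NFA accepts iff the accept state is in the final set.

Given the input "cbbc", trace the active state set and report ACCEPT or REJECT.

Answer: REJECT

Trace:
start: ε-closure({0}) = {0,2}
'c' @ 1: {}  — no active states
rest 'bbc' ignored (set empty)
end set {} — state 5 not in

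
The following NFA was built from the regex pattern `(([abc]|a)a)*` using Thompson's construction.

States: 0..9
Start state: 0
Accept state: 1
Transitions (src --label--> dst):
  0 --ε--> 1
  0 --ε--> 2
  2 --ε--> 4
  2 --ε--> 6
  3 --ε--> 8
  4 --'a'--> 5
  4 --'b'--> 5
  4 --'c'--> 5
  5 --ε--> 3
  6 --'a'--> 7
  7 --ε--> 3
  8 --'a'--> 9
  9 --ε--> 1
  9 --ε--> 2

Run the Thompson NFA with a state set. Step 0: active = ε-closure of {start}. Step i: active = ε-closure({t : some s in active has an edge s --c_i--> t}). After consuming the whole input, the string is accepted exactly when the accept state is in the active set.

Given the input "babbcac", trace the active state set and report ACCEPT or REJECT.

S₀ = ε-closure({0}) = {0,1,2,4,6}
'b' @ 1: {3,5,8}
'a' @ 2: {1,2,4,6,9}  (accept∈set)
'b' @ 3: {3,5,8}
'b' @ 4: {}  — dead — no transitions
rest 'cac' ignored (set empty)
after full input: {}  (accept=1 not in)

Answer: REJECT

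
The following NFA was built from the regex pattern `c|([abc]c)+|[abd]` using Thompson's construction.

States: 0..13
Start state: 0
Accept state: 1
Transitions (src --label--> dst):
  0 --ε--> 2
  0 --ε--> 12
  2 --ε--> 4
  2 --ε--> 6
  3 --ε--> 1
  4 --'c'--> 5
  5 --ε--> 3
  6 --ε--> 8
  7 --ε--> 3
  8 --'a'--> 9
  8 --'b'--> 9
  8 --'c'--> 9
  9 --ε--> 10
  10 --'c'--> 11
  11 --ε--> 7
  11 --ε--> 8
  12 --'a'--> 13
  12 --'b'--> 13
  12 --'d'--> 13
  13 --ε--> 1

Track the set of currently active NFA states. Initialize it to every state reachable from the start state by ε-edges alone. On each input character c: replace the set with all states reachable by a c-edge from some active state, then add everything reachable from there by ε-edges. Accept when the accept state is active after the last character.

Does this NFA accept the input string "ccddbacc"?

Answer: REJECT

Steps:
initial (ε-close {0}): {0,2,4,6,8,12}
'c' @ 1: {1,3,5,9,10}  [accepting]
'c' @ 2: {1,3,7,8,11}  [accepting]
'd' @ 3: {}  — state set empty
rest 'dbacc' ignored (set empty)
final: {}; accept 1 not in set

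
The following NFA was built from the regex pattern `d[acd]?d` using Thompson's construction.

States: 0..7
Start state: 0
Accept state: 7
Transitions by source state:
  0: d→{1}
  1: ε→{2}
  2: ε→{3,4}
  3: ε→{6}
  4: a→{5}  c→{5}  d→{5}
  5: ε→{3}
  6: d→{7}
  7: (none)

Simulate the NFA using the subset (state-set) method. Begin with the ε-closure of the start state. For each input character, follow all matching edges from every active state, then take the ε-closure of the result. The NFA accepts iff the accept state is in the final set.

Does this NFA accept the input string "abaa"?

S₀ = ε-closure({0}) = {0}
'a' @ 1: {}  — state set empty
rest 'baa' ignored (set empty)
end set {} — state 7 not in

Answer: REJECT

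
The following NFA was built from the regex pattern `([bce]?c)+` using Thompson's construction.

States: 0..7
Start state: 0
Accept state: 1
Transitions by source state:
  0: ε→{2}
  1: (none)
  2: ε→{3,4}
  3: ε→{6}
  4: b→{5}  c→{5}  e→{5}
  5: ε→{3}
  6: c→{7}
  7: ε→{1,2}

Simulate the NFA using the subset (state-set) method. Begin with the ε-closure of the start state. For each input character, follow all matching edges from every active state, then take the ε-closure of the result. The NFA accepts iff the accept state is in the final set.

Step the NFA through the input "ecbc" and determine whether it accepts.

Answer: ACCEPT

Derivation:
initial (ε-close {0}): {0,2,3,4,6}
'e' @ 1: {3,5,6}
'c' @ 2: {1,2,3,4,6,7}  (accept∈set)
'b' @ 3: {3,5,6}
'c' @ 4: {1,2,3,4,6,7}  (accept∈set)
end set {1,2,3,4,6,7} — state 1 in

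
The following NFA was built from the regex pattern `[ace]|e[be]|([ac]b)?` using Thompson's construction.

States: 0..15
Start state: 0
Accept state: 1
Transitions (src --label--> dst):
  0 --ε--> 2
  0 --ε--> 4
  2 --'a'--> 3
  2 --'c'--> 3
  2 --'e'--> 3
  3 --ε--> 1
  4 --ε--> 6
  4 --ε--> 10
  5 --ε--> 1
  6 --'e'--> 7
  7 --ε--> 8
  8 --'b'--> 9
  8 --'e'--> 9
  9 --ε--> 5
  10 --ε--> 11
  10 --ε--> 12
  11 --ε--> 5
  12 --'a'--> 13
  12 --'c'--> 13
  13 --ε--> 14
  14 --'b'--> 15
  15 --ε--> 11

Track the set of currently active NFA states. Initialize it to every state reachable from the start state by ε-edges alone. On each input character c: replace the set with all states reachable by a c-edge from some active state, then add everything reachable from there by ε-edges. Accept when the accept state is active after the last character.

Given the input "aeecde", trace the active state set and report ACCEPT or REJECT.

Answer: REJECT

Trace:
initial (ε-close {0}): {0,1,2,4,5,6,10,11,12}
'a' @ 1: {1,3,13,14}  [accepting]
'e' @ 2: {}  — no active states
rest 'ecde' ignored (set empty)
end set {} — state 1 not in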